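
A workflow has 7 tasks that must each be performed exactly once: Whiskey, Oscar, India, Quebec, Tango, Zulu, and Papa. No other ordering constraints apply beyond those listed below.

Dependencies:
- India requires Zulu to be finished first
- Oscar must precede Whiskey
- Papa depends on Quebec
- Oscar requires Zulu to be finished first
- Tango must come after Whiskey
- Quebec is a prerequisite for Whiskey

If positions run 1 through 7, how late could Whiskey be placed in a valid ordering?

6

The only task forced after Whiskey (directly or by a chain) is Tango.
So at least 1 task follows Whiskey, putting Whiskey no later than position 6. That position is achievable by scheduling everything else first.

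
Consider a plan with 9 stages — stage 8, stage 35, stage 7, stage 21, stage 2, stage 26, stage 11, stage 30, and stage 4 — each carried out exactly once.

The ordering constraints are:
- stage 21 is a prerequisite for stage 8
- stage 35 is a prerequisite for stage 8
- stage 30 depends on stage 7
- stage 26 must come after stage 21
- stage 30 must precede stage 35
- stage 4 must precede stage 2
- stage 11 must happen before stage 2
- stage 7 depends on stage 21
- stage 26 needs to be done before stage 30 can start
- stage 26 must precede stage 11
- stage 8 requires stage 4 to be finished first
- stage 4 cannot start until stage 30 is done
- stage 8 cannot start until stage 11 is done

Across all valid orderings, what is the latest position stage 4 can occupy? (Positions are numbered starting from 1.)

7

The stages that are forced after stage 4, directly or by a chain of constraints, are stage 8, stage 2. That's 2 stages.
With 2 mandatory successors out of 9 stages total, the latest slot for stage 4 is 9−2 = 7, and it's reachable by doing all non-successors before stage 4.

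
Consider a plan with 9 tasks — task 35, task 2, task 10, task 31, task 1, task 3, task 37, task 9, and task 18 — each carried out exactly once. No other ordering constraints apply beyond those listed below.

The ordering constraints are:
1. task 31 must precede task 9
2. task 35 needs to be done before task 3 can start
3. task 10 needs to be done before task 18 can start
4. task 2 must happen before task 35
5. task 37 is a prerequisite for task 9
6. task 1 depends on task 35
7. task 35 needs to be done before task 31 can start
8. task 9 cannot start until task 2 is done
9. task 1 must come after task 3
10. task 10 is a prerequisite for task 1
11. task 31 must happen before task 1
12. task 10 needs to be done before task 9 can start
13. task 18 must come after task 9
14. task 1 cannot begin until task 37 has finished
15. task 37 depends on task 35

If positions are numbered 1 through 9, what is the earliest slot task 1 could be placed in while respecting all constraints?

Working backwards through the constraints from task 1, its full set of required predecessors is task 35, task 2, task 10, task 31, task 3, task 37 — 6 of them.
So at minimum 6 tasks come before task 1, putting task 1 no earlier than position 7. That position is achievable by scheduling exactly those predecessors first.

7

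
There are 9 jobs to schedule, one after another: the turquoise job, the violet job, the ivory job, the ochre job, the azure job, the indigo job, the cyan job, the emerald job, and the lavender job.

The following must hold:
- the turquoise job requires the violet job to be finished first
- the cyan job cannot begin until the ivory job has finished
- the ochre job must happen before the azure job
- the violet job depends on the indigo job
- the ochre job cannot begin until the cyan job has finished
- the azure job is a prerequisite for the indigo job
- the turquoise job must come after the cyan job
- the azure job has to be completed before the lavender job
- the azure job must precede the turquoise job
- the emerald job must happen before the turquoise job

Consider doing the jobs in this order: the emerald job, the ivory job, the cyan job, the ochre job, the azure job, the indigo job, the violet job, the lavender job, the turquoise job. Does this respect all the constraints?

Yes

Every stated constraint is respected: the emerald job sits at position 1, ahead of the turquoise job at position 9, and each of the other listed pairs likewise has the predecessor earlier in the sequence.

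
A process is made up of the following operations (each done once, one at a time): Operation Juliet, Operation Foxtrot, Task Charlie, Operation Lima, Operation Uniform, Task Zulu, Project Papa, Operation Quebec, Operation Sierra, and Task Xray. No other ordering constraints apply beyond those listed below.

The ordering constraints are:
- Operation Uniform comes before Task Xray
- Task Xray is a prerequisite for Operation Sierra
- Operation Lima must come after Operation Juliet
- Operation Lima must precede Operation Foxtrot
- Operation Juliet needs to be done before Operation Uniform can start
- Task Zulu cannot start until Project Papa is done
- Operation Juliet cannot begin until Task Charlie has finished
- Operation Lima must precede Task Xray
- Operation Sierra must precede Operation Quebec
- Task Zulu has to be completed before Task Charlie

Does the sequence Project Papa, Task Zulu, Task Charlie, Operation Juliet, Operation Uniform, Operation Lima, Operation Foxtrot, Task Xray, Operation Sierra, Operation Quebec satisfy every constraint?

Checking each listed constraint against this order: for instance, Operation Uniform is in position 5 and Task Xray in position 8, so that constraint holds — and the remaining constraints check out the same way.

Yes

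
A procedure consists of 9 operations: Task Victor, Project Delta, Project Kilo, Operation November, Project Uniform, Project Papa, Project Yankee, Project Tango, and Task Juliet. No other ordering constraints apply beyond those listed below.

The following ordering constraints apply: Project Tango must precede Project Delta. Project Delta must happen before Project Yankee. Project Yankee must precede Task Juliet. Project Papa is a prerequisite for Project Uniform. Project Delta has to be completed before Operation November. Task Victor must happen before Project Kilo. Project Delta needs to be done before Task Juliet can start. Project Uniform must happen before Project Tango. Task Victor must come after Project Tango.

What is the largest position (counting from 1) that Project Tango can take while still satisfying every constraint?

The operations that are forced after Project Tango, directly or by a chain of constraints, are Task Victor, Project Delta, Project Kilo, Operation November, Project Yankee, Task Juliet. That's 6 operations.
So at least 6 operations follow Project Tango, putting Project Tango no later than position 3. That position is achievable by scheduling everything else first.

3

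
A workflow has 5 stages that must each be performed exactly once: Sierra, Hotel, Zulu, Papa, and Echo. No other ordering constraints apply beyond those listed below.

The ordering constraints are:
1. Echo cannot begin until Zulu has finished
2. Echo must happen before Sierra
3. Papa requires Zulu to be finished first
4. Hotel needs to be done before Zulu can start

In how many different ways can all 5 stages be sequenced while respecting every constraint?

3

Only Hotel has no prerequisites, so it must go first.
Counting all ways to extend the partial order to a total order gives 3.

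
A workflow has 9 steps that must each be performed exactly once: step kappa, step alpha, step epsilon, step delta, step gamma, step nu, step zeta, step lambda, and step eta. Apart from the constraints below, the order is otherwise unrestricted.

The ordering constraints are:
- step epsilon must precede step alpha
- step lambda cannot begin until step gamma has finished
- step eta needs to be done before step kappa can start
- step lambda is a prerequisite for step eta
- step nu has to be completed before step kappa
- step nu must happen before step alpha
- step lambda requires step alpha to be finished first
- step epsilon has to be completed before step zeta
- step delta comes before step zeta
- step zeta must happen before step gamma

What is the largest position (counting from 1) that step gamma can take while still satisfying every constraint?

Following every chain forward from step gamma, the steps that must come later are step kappa, step lambda, step eta — 3 of them.
So at least 3 steps follow step gamma, putting step gamma no later than position 6. That position is achievable by scheduling everything else first.

6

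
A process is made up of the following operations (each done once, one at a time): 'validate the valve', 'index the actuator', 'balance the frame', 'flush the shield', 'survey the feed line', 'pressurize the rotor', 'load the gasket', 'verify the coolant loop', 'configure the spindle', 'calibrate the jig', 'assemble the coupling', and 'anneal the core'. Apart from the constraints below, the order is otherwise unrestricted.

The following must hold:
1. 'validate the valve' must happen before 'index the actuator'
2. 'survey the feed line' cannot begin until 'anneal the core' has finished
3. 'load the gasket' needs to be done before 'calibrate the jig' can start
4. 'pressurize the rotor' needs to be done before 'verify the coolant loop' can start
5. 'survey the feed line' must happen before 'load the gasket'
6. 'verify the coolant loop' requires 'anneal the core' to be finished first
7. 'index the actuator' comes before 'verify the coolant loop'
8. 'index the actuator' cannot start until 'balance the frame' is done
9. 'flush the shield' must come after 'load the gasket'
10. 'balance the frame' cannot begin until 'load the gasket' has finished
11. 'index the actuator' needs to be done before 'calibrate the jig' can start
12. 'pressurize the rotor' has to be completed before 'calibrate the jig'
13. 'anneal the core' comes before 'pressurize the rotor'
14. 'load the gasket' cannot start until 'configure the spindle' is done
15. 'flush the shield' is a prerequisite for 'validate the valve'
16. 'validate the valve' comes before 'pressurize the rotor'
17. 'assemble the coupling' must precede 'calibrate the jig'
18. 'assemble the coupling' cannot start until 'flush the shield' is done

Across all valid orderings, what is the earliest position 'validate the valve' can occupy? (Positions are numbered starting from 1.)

The operations that are forced before 'validate the valve', directly or transitively, are 'flush the shield', 'survey the feed line', 'load the gasket', 'configure the spindle', 'anneal the core'. That's 5 operations.
So at minimum 5 operations come before 'validate the valve', putting 'validate the valve' no earlier than position 6. That position is achievable by scheduling exactly those predecessors first.

6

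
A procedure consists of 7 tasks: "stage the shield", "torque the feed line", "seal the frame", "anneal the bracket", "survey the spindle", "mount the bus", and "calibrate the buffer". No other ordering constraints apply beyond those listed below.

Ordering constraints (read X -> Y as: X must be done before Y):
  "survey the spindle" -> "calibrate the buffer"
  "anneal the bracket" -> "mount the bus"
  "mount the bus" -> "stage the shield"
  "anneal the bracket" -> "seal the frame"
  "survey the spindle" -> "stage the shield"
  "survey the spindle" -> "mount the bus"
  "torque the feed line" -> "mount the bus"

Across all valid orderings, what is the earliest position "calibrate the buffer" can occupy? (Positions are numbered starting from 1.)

Working backwards through the constraints from "calibrate the buffer", its only required predecessor is "survey the spindle".
So at minimum 1 task comes before "calibrate the buffer", putting "calibrate the buffer" no earlier than position 2. That position is achievable by scheduling exactly that predecessor first.

2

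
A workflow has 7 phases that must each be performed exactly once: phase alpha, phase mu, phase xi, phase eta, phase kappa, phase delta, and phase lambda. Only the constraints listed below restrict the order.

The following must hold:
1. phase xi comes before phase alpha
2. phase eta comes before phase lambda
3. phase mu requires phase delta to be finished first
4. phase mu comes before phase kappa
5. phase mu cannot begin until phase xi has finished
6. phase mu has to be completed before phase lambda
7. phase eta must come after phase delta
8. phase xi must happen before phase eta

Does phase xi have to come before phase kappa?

Yes

Chaining the stated constraints: phase xi → phase mu → phase kappa.
So phase xi must precede phase kappa in any valid ordering.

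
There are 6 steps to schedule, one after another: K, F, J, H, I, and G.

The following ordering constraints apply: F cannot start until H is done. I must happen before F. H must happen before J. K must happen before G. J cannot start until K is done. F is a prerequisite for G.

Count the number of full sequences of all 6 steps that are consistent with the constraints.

24

3 steps have no prerequisites (K, H, I), so any of them could come first.
Enumerating by repeatedly choosing an available step (one whose prerequisites are all placed) gives 24 distinct complete orderings.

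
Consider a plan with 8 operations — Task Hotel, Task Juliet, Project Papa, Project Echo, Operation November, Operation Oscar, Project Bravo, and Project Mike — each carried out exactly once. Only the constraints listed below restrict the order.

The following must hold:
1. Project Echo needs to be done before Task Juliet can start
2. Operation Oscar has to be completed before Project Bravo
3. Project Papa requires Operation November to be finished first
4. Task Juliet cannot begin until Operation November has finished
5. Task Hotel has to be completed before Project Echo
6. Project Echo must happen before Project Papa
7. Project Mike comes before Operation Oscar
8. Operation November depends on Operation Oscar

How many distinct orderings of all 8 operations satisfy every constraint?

The operations with no prerequisites are Task Hotel, Project Mike; any of them can be placed first.
Systematically extending each partial ordering one operation at a time and counting, there are 100 complete orderings.

100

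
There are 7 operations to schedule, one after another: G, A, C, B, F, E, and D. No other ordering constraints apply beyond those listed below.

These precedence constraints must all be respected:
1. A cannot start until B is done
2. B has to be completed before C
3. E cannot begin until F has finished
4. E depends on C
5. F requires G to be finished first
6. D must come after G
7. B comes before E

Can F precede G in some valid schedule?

Following G → F, G must precede F in every valid ordering.
So no valid ordering can have F before G.

No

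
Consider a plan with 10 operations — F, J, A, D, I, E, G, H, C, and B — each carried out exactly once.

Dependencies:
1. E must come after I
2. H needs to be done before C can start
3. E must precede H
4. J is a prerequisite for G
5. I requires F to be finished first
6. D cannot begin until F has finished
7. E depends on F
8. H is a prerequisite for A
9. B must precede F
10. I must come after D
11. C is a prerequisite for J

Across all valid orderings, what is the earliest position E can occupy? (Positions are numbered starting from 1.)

5

The operations that are forced before E, directly or transitively, are F, D, I, B. That's 4 operations.
So at minimum 4 operations come before E, putting E no earlier than position 5. That position is achievable by scheduling exactly those predecessors first.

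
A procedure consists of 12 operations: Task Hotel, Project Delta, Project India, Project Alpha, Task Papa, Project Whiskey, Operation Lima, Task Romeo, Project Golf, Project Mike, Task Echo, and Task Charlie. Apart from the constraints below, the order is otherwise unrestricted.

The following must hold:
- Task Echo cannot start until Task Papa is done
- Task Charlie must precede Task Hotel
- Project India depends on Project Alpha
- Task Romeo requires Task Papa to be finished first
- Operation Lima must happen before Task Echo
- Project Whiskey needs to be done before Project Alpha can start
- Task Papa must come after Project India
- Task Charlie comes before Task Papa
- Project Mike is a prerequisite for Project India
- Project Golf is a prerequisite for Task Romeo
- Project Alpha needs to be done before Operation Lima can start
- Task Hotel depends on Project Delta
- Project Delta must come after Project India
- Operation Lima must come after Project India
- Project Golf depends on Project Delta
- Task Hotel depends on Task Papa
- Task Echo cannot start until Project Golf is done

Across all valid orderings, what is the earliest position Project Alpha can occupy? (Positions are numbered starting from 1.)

2

The only operation forced before Project Alpha (directly or transitively) is Project Whiskey.
With 1 mandatory predecessor, the earliest Project Alpha can sit is position 1+1 = 2, and placing just that one first achieves it.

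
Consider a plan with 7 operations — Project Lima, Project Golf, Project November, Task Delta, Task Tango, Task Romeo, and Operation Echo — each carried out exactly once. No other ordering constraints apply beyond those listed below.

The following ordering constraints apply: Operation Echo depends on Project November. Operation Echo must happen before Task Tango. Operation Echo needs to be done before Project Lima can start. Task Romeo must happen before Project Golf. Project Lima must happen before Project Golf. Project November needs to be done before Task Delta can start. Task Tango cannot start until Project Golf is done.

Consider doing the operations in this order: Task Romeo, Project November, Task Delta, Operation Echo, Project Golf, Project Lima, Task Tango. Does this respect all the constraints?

No

In the proposed order, Project Golf appears before Project Lima.
That contradicts the constraint that Project Lima must precede Project Golf.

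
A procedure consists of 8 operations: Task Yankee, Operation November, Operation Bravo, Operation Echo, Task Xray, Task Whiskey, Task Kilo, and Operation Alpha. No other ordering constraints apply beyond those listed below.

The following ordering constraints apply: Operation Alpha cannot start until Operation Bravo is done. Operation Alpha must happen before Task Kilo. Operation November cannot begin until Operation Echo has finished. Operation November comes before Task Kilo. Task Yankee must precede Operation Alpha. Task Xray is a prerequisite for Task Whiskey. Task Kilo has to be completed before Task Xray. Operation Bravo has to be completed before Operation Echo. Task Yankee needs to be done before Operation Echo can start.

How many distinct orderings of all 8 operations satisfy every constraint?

2 operations have no prerequisites (Task Yankee, Operation Bravo), so any of them could come first.
Enumerating by repeatedly choosing an available operation (one whose prerequisites are all placed) gives 6 distinct complete orderings.

6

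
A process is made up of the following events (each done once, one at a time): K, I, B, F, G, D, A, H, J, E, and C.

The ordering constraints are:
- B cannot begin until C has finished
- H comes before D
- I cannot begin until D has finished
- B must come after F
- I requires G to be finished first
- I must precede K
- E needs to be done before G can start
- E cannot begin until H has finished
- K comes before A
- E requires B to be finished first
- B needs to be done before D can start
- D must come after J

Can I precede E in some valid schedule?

No

There is a dependency chain E → G → I, so I always comes after E.
So no valid ordering can have I before E.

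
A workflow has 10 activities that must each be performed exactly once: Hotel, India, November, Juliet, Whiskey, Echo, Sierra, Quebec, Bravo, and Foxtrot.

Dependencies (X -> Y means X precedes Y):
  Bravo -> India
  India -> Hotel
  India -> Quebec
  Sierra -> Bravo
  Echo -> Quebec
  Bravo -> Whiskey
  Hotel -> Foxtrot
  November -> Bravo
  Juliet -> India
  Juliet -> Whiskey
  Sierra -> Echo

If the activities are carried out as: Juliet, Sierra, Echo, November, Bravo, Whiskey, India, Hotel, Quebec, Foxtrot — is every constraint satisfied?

Yes

Going through the constraints one by one, each required predecessor appears earlier in the sequence than its dependent — e.g. Juliet (position 1) is before India (position 7), as required.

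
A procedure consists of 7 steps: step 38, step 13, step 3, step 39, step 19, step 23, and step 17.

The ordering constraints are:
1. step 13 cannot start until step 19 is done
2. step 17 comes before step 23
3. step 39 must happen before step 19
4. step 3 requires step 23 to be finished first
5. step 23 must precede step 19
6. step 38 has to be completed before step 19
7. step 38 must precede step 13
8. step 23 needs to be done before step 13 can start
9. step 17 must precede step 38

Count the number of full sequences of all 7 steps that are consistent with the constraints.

31

The steps with no prerequisites are step 39, step 17; any of them can be placed first.
Counting all ways to extend the partial order to a total order gives 31.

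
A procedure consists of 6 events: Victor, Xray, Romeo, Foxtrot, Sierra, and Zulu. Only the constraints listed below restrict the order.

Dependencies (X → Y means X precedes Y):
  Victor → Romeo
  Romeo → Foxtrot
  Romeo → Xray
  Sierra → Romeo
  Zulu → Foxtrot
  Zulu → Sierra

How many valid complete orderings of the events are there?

6

2 events have no prerequisites (Victor, Zulu), so any of them could come first.
Systematically extending each partial ordering one event at a time and counting, there are 6 complete orderings.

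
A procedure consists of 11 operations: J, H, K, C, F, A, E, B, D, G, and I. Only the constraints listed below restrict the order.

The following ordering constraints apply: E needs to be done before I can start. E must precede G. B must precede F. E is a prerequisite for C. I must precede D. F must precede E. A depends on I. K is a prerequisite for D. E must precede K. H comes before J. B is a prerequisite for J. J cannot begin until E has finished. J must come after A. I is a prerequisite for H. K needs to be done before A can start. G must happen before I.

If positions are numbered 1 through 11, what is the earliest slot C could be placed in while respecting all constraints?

4

Working backwards through the constraints from C, its full set of required predecessors is F, E, B — 3 of them.
So at minimum 3 operations come before C, putting C no earlier than position 4. That position is achievable by scheduling exactly those predecessors first.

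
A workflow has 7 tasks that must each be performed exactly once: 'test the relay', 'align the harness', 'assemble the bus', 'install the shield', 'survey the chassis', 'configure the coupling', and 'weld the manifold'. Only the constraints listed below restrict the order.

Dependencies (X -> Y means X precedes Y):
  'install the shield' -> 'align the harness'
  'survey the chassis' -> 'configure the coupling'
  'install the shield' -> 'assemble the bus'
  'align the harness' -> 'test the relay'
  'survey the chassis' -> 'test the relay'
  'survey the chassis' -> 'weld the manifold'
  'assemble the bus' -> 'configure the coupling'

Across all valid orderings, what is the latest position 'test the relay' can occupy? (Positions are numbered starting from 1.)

7

No constraint forces any task after 'test the relay', so it can be placed last, in position 7.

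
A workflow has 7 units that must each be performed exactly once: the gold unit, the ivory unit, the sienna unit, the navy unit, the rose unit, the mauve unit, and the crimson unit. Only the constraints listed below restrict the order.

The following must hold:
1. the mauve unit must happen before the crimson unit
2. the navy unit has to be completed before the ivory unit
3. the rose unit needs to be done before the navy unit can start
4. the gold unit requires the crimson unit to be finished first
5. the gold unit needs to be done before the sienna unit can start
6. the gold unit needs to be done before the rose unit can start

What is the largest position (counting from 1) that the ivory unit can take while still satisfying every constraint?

The ivory unit has no required successors, so nothing stops it from going last (position 7).

7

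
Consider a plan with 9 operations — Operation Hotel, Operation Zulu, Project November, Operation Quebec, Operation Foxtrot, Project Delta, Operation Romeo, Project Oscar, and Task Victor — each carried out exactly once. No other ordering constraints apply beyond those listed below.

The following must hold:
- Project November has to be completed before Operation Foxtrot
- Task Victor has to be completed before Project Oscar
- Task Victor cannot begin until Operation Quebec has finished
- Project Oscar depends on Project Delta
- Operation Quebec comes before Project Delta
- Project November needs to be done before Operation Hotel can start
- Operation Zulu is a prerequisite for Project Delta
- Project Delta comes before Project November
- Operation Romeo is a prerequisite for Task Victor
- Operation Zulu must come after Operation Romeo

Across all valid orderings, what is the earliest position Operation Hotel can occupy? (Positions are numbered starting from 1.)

Every operation that must precede Operation Hotel has to come before it. Tracing all chains that end at Operation Hotel, those operations are: Operation Zulu, Project November, Operation Quebec, Project Delta, Operation Romeo — 5 in total.
With 5 mandatory predecessors, the earliest Operation Hotel can sit is position 5+1 = 6, and placing just those 5 first achieves it.

6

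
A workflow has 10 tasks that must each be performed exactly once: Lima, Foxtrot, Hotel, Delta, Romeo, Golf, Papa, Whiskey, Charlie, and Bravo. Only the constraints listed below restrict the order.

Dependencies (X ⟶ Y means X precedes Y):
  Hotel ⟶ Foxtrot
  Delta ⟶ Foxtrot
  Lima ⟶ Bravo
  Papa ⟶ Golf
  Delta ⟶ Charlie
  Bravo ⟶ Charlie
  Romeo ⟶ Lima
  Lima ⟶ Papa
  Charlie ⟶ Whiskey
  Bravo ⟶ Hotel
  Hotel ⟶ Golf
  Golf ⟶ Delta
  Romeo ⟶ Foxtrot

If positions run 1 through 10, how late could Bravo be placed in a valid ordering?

4

The tasks that are forced after Bravo, directly or by a chain of constraints, are Foxtrot, Hotel, Delta, Golf, Whiskey, Charlie. That's 6 tasks.
So at least 6 tasks follow Bravo, putting Bravo no later than position 4. That position is achievable by scheduling everything else first.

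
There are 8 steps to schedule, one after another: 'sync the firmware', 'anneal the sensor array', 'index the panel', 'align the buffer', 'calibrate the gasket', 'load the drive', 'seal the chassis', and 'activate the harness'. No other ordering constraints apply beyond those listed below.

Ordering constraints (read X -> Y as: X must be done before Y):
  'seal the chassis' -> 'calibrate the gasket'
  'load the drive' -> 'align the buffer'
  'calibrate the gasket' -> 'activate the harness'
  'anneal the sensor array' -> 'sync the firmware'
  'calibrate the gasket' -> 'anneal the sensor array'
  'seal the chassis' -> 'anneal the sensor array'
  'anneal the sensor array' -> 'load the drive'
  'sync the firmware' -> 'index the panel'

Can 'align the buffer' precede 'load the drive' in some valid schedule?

Following 'load the drive' → 'align the buffer', 'load the drive' must precede 'align the buffer' in every valid ordering.
So no valid ordering can have 'align the buffer' before 'load the drive'.

No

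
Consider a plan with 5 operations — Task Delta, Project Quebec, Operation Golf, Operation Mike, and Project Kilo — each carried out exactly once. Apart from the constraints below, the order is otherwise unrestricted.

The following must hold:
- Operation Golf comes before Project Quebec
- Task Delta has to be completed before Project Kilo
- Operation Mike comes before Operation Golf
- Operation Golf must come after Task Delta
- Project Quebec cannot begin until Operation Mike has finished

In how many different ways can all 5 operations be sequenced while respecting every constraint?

7

The operations with no prerequisites are Task Delta, Operation Mike; any of them can be placed first.
Counting all ways to extend the partial order to a total order gives 7.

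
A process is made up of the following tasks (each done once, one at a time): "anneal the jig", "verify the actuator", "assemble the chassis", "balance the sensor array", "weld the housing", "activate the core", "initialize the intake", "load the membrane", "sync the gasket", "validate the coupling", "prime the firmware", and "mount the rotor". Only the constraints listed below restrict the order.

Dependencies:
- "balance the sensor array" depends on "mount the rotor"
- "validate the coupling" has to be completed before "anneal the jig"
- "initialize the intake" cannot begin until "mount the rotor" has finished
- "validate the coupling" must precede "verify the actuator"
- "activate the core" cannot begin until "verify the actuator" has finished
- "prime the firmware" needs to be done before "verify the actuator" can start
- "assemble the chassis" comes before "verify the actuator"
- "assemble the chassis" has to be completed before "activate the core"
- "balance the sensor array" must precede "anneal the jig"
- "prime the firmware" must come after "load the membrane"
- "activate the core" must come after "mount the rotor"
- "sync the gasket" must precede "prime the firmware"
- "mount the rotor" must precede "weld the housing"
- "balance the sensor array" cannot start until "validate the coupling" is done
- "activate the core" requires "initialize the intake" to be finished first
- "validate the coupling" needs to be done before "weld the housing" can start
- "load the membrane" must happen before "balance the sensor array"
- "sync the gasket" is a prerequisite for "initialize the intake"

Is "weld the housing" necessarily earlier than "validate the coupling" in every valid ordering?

No

There is a chain "validate the coupling" → "weld the housing", which puts "validate the coupling" before "weld the housing".
So "weld the housing" does not have to come before "validate the coupling" — it cannot.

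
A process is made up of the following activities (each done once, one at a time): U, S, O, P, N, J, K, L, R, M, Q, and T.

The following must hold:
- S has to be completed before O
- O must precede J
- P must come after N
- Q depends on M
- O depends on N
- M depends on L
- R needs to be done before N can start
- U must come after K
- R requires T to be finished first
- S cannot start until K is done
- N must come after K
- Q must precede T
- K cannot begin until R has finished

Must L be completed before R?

Yes

Tracing the constraints gives a chain: L → M → Q → T → R.
So L must precede R in any valid ordering.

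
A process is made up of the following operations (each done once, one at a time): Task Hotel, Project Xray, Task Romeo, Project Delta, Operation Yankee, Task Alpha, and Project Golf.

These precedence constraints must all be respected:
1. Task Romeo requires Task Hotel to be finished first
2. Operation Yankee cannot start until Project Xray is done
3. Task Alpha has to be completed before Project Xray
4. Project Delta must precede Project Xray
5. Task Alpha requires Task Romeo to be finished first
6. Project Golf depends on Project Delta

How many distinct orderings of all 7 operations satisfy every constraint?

18

2 operations have no prerequisites (Task Hotel, Project Delta), so any of them could come first.
Counting all ways to extend the partial order to a total order gives 18.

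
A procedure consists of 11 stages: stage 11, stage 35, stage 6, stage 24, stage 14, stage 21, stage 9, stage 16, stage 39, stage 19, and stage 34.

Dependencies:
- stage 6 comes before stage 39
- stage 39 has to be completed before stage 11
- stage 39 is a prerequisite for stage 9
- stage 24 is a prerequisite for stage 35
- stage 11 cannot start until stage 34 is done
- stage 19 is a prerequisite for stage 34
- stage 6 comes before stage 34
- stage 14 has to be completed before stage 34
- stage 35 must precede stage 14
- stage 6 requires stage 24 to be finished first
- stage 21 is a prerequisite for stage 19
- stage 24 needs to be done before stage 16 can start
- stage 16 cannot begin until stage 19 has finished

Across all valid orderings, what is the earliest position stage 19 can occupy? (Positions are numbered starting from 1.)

Working backwards through the constraints from stage 19, its only required predecessor is stage 21.
So at minimum 1 stage comes before stage 19, putting stage 19 no earlier than position 2. That position is achievable by scheduling exactly that predecessor first.

2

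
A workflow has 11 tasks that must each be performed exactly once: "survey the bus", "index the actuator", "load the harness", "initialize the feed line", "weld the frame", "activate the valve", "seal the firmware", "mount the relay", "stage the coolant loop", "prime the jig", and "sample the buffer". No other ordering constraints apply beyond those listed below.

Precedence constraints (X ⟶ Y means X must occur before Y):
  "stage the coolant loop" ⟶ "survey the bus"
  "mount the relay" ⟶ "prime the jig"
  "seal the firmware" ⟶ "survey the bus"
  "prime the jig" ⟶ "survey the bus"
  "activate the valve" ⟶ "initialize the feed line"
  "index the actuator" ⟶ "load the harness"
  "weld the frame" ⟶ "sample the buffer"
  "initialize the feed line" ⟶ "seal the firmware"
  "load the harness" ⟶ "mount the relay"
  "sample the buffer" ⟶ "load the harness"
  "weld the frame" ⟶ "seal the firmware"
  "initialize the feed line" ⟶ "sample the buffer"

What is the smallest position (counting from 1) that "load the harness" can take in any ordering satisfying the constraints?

6

The tasks that are forced before "load the harness", directly or transitively, are "index the actuator", "initialize the feed line", "weld the frame", "activate the valve", "sample the buffer". That's 5 tasks.
So at minimum 5 tasks come before "load the harness", putting "load the harness" no earlier than position 6. That position is achievable by scheduling exactly those predecessors first.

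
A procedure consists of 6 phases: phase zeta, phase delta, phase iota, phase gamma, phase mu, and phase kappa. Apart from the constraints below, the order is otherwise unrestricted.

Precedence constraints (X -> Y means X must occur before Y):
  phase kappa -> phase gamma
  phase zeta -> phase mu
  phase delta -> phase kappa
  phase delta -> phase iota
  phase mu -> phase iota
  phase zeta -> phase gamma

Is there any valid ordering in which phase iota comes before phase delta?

No

Following phase delta → phase iota, phase delta must precede phase iota in every valid ordering.
Hence phase iota can never be scheduled before phase delta.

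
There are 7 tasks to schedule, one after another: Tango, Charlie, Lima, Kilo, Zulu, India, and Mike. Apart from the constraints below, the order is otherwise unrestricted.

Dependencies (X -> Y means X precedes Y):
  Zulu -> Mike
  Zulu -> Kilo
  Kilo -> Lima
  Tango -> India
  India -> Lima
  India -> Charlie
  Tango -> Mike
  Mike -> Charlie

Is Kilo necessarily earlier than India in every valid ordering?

Nothing in the constraints links Kilo and India; they are unordered relative to each other.
So Kilo can come before India or after — it is not forced.

No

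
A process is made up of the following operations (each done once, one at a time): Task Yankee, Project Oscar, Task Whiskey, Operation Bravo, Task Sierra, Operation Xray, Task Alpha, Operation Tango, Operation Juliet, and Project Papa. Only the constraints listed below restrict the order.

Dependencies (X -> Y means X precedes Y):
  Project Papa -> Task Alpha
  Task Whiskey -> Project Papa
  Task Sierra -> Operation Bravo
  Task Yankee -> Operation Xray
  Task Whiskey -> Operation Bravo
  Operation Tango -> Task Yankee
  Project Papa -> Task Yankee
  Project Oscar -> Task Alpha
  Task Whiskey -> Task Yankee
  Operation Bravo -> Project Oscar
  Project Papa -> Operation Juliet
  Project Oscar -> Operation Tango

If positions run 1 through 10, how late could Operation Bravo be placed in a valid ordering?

5

Following every chain forward from Operation Bravo, the operations that must come later are Task Yankee, Project Oscar, Operation Xray, Task Alpha, Operation Tango — 5 of them.
So at least 5 operations follow Operation Bravo, putting Operation Bravo no later than position 5. That position is achievable by scheduling everything else first.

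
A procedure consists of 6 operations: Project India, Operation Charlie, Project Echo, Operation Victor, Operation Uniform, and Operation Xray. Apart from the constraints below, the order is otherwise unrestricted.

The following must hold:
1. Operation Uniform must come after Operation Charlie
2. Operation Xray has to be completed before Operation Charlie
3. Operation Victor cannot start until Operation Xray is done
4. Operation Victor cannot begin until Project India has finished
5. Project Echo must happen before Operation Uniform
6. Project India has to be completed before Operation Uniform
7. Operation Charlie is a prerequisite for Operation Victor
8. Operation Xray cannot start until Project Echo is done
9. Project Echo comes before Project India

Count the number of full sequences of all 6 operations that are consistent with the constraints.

Only Project Echo has no prerequisites, so it must go first.
Enumerating by repeatedly choosing an available operation (one whose prerequisites are all placed) gives 6 distinct complete orderings.

6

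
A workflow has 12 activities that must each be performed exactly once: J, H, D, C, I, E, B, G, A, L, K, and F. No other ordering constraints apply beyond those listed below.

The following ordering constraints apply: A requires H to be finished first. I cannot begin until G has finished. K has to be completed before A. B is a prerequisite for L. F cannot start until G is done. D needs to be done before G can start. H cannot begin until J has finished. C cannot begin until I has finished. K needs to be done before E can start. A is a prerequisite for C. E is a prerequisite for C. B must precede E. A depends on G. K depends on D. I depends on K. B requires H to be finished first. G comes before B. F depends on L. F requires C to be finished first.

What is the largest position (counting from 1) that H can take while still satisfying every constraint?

Every activity that must follow H has to come after it. Tracing all chains starting from H, those activities are: C, E, B, A, L, F — 6 in total.
With 6 mandatory successors out of 12 activities total, the latest slot for H is 12−6 = 6, and it's reachable by doing all non-successors before H.

6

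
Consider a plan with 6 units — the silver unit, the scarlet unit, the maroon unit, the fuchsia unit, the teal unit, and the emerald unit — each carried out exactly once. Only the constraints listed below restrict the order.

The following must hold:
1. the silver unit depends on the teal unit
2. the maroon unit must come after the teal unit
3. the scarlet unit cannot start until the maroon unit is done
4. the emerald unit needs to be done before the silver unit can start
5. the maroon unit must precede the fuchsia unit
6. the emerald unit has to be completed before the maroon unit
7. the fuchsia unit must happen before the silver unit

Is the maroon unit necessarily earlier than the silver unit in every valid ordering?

Yes

Following the dependencies: the maroon unit → the fuchsia unit → the silver unit.
So the maroon unit must precede the silver unit in any valid ordering.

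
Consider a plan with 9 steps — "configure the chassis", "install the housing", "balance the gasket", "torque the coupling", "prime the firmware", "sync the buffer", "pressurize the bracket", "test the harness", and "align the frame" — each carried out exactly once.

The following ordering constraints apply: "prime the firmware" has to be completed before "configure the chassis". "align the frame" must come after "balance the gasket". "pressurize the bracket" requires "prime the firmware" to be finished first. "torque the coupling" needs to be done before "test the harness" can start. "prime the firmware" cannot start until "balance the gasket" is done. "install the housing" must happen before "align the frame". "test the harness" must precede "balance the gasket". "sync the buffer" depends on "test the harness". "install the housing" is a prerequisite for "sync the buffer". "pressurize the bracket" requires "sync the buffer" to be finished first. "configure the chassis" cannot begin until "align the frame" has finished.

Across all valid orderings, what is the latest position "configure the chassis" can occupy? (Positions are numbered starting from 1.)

9

"configure the chassis" has no required successors, so nothing stops it from going last (position 9).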